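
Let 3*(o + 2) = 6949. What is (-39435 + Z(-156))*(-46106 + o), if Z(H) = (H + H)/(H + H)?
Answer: 5180641750/3 ≈ 1.7269e+9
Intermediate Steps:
o = 6943/3 (o = -2 + (⅓)*6949 = -2 + 6949/3 = 6943/3 ≈ 2314.3)
Z(H) = 1 (Z(H) = (2*H)/((2*H)) = (2*H)*(1/(2*H)) = 1)
(-39435 + Z(-156))*(-46106 + o) = (-39435 + 1)*(-46106 + 6943/3) = -39434*(-131375/3) = 5180641750/3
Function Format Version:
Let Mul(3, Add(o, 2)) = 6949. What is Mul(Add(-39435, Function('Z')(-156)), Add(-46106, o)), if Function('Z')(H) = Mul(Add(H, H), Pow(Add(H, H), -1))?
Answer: Rational(5180641750, 3) ≈ 1.7269e+9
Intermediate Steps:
o = Rational(6943, 3) (o = Add(-2, Mul(Rational(1, 3), 6949)) = Add(-2, Rational(6949, 3)) = Rational(6943, 3) ≈ 2314.3)
Function('Z')(H) = 1 (Function('Z')(H) = Mul(Mul(2, H), Pow(Mul(2, H), -1)) = Mul(Mul(2, H), Mul(Rational(1, 2), Pow(H, -1))) = 1)
Mul(Add(-39435, Function('Z')(-156)), Add(-46106, o)) = Mul(Add(-39435, 1), Add(-46106, Rational(6943, 3))) = Mul(-39434, Rational(-131375, 3)) = Rational(5180641750, 3)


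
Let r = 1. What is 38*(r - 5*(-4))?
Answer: 798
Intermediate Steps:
38*(r - 5*(-4)) = 38*(1 - 5*(-4)) = 38*(1 + 20) = 38*21 = 798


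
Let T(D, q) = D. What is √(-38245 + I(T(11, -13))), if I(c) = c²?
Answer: 6*I*√1059 ≈ 195.25*I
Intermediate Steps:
√(-38245 + I(T(11, -13))) = √(-38245 + 11²) = √(-38245 + 121) = √(-38124) = 6*I*√1059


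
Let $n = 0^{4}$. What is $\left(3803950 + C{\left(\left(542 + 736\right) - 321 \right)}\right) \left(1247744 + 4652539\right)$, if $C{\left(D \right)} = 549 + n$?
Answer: $22447620773217$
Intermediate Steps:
$n = 0$
$C{\left(D \right)} = 549$ ($C{\left(D \right)} = 549 + 0 = 549$)
$\left(3803950 + C{\left(\left(542 + 736\right) - 321 \right)}\right) \left(1247744 + 4652539\right) = \left(3803950 + 549\right) \left(1247744 + 4652539\right) = 3804499 \cdot 5900283 = 22447620773217$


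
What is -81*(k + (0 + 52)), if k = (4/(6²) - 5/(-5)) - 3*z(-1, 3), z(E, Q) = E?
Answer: -4545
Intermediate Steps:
k = 37/9 (k = (4/(6²) - 5/(-5)) - 3*(-1) = (4/36 - 5*(-⅕)) + 3 = (4*(1/36) + 1) + 3 = (⅑ + 1) + 3 = 10/9 + 3 = 37/9 ≈ 4.1111)
-81*(k + (0 + 52)) = -81*(37/9 + (0 + 52)) = -81*(37/9 + 52) = -81*505/9 = -4545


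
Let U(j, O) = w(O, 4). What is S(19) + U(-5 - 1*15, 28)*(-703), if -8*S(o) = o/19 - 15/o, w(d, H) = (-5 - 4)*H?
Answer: 961703/38 ≈ 25308.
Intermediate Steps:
w(d, H) = -9*H
U(j, O) = -36 (U(j, O) = -9*4 = -36)
S(o) = -o/152 + 15/(8*o) (S(o) = -(o/19 - 15/o)/8 = -(-15/o + o/19)/8 = -o/152 + 15/(8*o))
S(19) + U(-5 - 1*15, 28)*(-703) = (1/152)*(285 - 1*19²)/19 - 36*(-703) = (1/152)*(1/19)*(285 - 1*361) + 25308 = (1/152)*(1/19)*(285 - 361) + 25308 = (1/152)*(1/19)*(-76) + 25308 = -1/38 + 25308 = 961703/38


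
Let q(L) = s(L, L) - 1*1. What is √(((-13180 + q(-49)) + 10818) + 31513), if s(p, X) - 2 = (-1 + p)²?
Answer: 2*√7913 ≈ 177.91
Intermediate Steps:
s(p, X) = 2 + (-1 + p)²
q(L) = 1 + (-1 + L)² (q(L) = (2 + (-1 + L)²) - 1*1 = (2 + (-1 + L)²) - 1 = 1 + (-1 + L)²)
√(((-13180 + q(-49)) + 10818) + 31513) = √(((-13180 + (1 + (-1 - 49)²)) + 10818) + 31513) = √(((-13180 + (1 + (-50)²)) + 10818) + 31513) = √(((-13180 + (1 + 2500)) + 10818) + 31513) = √(((-13180 + 2501) + 10818) + 31513) = √((-10679 + 10818) + 31513) = √(139 + 31513) = √31652 = 2*√7913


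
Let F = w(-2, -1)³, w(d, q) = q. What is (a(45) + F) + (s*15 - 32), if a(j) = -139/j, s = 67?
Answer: 43601/45 ≈ 968.91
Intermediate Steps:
F = -1 (F = (-1)³ = -1)
(a(45) + F) + (s*15 - 32) = (-139/45 - 1) + (67*15 - 32) = (-139*1/45 - 1) + (1005 - 32) = (-139/45 - 1) + 973 = -184/45 + 973 = 43601/45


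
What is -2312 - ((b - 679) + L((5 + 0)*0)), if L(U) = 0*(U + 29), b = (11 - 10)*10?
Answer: -1643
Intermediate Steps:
b = 10 (b = 1*10 = 10)
L(U) = 0 (L(U) = 0*(29 + U) = 0)
-2312 - ((b - 679) + L((5 + 0)*0)) = -2312 - ((10 - 679) + 0) = -2312 - (-669 + 0) = -2312 - 1*(-669) = -2312 + 669 = -1643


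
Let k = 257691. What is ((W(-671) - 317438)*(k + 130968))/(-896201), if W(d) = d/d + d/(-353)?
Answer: 43551024894810/316358953 ≈ 1.3766e+5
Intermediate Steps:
W(d) = 1 - d/353 (W(d) = 1 + d*(-1/353) = 1 - d/353)
((W(-671) - 317438)*(k + 130968))/(-896201) = (((1 - 1/353*(-671)) - 317438)*(257691 + 130968))/(-896201) = (((1 + 671/353) - 317438)*388659)*(-1/896201) = ((1024/353 - 317438)*388659)*(-1/896201) = -112054590/353*388659*(-1/896201) = -43551024894810/353*(-1/896201) = 43551024894810/316358953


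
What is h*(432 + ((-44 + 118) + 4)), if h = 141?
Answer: 71910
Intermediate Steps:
h*(432 + ((-44 + 118) + 4)) = 141*(432 + ((-44 + 118) + 4)) = 141*(432 + (74 + 4)) = 141*(432 + 78) = 141*510 = 71910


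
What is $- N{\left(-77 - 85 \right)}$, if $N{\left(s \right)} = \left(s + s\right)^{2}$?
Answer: $-104976$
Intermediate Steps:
$N{\left(s \right)} = 4 s^{2}$ ($N{\left(s \right)} = \left(2 s\right)^{2} = 4 s^{2}$)
$- N{\left(-77 - 85 \right)} = - 4 \left(-77 - 85\right)^{2} = - 4 \left(-162\right)^{2} = - 4 \cdot 26244 = \left(-1\right) 104976 = -104976$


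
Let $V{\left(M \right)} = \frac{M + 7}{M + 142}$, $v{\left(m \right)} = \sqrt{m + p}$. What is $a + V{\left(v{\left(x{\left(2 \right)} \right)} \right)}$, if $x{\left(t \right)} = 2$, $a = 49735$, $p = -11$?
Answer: $\frac{1003305158}{20173} + \frac{405 i}{20173} \approx 49735.0 + 0.020076 i$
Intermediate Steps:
$v{\left(m \right)} = \sqrt{-11 + m}$ ($v{\left(m \right)} = \sqrt{m - 11} = \sqrt{-11 + m}$)
$V{\left(M \right)} = \frac{7 + M}{142 + M}$
$a + V{\left(v{\left(x{\left(2 \right)} \right)} \right)} = 49735 + \frac{7 + \sqrt{-11 + 2}}{142 + \sqrt{-11 + 2}} = 49735 + \frac{7 + \sqrt{-9}}{142 + \sqrt{-9}} = 49735 + \frac{7 + 3 i}{142 + 3 i} = 49735 + \frac{142 - 3 i}{20173} \left(7 + 3 i\right) = 49735 + \frac{\left(7 + 3 i\right) \left(142 - 3 i\right)}{20173}$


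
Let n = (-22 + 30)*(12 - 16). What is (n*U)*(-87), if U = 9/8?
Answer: 3132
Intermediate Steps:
U = 9/8 (U = (1/8)*9 = 9/8 ≈ 1.1250)
n = -32 (n = 8*(-4) = -32)
(n*U)*(-87) = -32*9/8*(-87) = -36*(-87) = 3132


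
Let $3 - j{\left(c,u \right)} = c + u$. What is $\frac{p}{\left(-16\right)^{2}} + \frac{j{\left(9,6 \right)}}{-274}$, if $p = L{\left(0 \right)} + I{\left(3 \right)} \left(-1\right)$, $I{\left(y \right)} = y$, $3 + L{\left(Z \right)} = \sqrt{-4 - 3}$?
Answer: $\frac{357}{17536} + \frac{i \sqrt{7}}{256} \approx 0.020358 + 0.010335 i$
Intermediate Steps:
$L{\left(Z \right)} = -3 + i \sqrt{7}$ ($L{\left(Z \right)} = -3 + \sqrt{-4 - 3} = -3 + \sqrt{-7} = -3 + i \sqrt{7}$)
$p = -6 + i \sqrt{7}$ ($p = \left(-3 + i \sqrt{7}\right) + 3 \left(-1\right) = \left(-3 + i \sqrt{7}\right) - 3 = -6 + i \sqrt{7} \approx -6.0 + 2.6458 i$)
$j{\left(c,u \right)} = 3 - c - u$ ($j{\left(c,u \right)} = 3 - \left(c + u\right) = 3 - c - u$)
$\frac{p}{\left(-16\right)^{2}} + \frac{j{\left(9,6 \right)}}{-274} = \frac{-6 + i \sqrt{7}}{\left(-16\right)^{2}} + \frac{3 - 9 - 6}{-274} = \frac{-6 + i \sqrt{7}}{256} + \left(3 - 9 - 6\right) \left(- \frac{1}{274}\right) = \left(-6 + i \sqrt{7}\right) \frac{1}{256} - - \frac{6}{137} = \left(- \frac{3}{128} + \frac{i \sqrt{7}}{256}\right) + \frac{6}{137} = \frac{357}{17536} + \frac{i \sqrt{7}}{256}$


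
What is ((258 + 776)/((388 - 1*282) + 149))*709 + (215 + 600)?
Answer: 940931/255 ≈ 3689.9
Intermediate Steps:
((258 + 776)/((388 - 1*282) + 149))*709 + (215 + 600) = (1034/((388 - 282) + 149))*709 + 815 = (1034/(106 + 149))*709 + 815 = (1034/255)*709 + 815 = 733106/255 + 815 = 940931/255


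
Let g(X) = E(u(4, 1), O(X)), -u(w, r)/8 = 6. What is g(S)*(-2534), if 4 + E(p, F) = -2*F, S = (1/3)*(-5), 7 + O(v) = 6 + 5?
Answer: 30408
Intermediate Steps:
u(w, r) = -48 (u(w, r) = -8*6 = -48)
O(v) = 4 (O(v) = -7 + (6 + 5) = -7 + 11 = 4)
S = -5/3 (S = (1*(1/3))*(-5) = (1/3)*(-5) = -5/3 ≈ -1.6667)
E(p, F) = -4 - 2*F
g(X) = -12 (g(X) = -4 - 2*4 = -4 - 8 = -12)
g(S)*(-2534) = -12*(-2534) = 30408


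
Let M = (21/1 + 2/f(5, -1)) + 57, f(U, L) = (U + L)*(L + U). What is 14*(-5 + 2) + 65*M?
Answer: 40289/8 ≈ 5036.1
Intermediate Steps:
f(U, L) = (L + U)**2 (f(U, L) = (L + U)*(L + U) = (L + U)**2)
M = 625/8 (M = (21/1 + 2/((-1 + 5)**2)) + 57 = (21*1 + 2/(4**2)) + 57 = (21 + 2/16) + 57 = (21 + 2*(1/16)) + 57 = (21 + 1/8) + 57 = 169/8 + 57 = 625/8 ≈ 78.125)
14*(-5 + 2) + 65*M = 14*(-5 + 2) + 65*(625/8) = 14*(-3) + 40625/8 = -42 + 40625/8 = 40289/8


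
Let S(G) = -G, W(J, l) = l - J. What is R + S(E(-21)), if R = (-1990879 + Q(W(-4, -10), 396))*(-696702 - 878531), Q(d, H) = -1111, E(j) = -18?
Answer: 3137848383688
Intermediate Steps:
R = 3137848383670 (R = (-1990879 - 1111)*(-696702 - 878531) = -1991990*(-1575233) = 3137848383670)
R + S(E(-21)) = 3137848383670 - 1*(-18) = 3137848383670 + 18 = 3137848383688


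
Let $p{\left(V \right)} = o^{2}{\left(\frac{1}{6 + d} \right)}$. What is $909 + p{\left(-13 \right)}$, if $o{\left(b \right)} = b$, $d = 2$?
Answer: $\frac{58177}{64} \approx 909.02$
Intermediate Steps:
$p{\left(V \right)} = \frac{1}{64}$ ($p{\left(V \right)} = \left(\frac{1}{6 + 2}\right)^{2} = \left(\frac{1}{8}\right)^{2} = \frac{1}{64}$)
$909 + p{\left(-13 \right)} = 909 + \frac{1}{64} = \frac{58177}{64}$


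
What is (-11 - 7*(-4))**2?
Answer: 289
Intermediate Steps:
(-11 - 7*(-4))**2 = (-11 + 28)**2 = 17**2 = 289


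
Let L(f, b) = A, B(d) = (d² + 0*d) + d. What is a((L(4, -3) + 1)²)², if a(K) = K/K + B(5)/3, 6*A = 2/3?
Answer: 121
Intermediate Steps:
A = ⅑ (A = (2/3)/6 = (2*(⅓))/6 = (⅙)*(⅔) = ⅑ ≈ 0.11111)
B(d) = d + d² (B(d) = (d² + 0) + d = d² + d = d + d²)
L(f, b) = ⅑
a(K) = 11 (a(K) = K/K + (5*(1 + 5))/3 = 1 + (5*6)*(⅓) = 1 + 30*(⅓) = 1 + 10 = 11)
a((L(4, -3) + 1)²)² = 11² = 121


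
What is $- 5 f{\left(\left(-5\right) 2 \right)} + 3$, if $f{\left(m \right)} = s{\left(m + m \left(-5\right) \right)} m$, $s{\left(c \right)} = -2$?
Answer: $-97$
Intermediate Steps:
$f{\left(m \right)} = - 2 m$
$- 5 f{\left(\left(-5\right) 2 \right)} + 3 = - 5 \left(- 2 \left(\left(-5\right) 2\right)\right) + 3 = - 5 \left(\left(-2\right) \left(-10\right)\right) + 3 = \left(-5\right) 20 + 3 = -100 + 3 = -97$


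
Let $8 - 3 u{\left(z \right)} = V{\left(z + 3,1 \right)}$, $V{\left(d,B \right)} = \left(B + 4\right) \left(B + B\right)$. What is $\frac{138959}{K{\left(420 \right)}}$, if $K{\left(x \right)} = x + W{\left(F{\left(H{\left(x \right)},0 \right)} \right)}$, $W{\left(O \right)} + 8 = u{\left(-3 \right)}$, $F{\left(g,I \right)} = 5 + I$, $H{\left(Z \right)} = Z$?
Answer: $\frac{416877}{1234} \approx 337.83$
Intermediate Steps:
$V{\left(d,B \right)} = 2 B \left(4 + B\right)$ ($V{\left(d,B \right)} = \left(4 + B\right) 2 B = 2 B \left(4 + B\right)$)
$u{\left(z \right)} = - \frac{2}{3}$ ($u{\left(z \right)} = \frac{8}{3} - \frac{2 \cdot 1 \left(4 + 1\right)}{3} = \frac{8}{3} - \frac{2 \cdot 1 \cdot 5}{3} = \frac{8}{3} - \frac{10}{3} = - \frac{2}{3}$)
$W{\left(O \right)} = - \frac{26}{3}$ ($W{\left(O \right)} = -8 - \frac{2}{3} = - \frac{26}{3}$)
$K{\left(x \right)} = - \frac{26}{3} + x$ ($K{\left(x \right)} = x - \frac{26}{3} = - \frac{26}{3} + x$)
$\frac{138959}{K{\left(420 \right)}} = \frac{138959}{- \frac{26}{3} + 420} = \frac{138959}{\frac{1234}{3}} = 138959 \cdot \frac{3}{1234} = \frac{416877}{1234}$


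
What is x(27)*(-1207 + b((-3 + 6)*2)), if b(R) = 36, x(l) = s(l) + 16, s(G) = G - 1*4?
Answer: -45669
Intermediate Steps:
s(G) = -4 + G (s(G) = G - 4 = -4 + G)
x(l) = 12 + l (x(l) = (-4 + l) + 16 = 12 + l)
x(27)*(-1207 + b((-3 + 6)*2)) = (12 + 27)*(-1207 + 36) = 39*(-1171) = -45669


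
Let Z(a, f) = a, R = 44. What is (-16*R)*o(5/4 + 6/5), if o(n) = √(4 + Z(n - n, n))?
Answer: -1408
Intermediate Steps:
o(n) = 2 (o(n) = √(4 + (n - n)) = √(4 + 0) = √4 = 2)
(-16*R)*o(5/4 + 6/5) = -16*44*2 = -704*2 = -1408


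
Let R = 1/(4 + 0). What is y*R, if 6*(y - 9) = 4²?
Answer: 35/12 ≈ 2.9167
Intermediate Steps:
y = 35/3 (y = 9 + (⅙)*4² = 9 + (⅙)*16 = 9 + 8/3 = 35/3 ≈ 11.667)
R = ¼ (R = 1/4 = ¼ ≈ 0.25000)
y*R = (35/3)*(¼) = 35/12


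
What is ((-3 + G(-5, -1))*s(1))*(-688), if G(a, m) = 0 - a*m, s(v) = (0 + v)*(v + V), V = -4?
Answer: -16512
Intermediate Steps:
s(v) = v*(-4 + v) (s(v) = (0 + v)*(v - 4) = v*(-4 + v))
G(a, m) = -a*m (G(a, m) = 0 - a*m = -a*m)
((-3 + G(-5, -1))*s(1))*(-688) = ((-3 - 1*(-5)*(-1))*(1*(-4 + 1)))*(-688) = ((-3 - 5)*(1*(-3)))*(-688) = -8*(-3)*(-688) = 24*(-688) = -16512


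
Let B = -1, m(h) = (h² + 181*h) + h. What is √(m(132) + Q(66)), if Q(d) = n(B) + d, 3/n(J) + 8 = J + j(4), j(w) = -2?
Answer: 3*√558129/11 ≈ 203.75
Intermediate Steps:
m(h) = h² + 182*h
n(J) = 3/(-10 + J) (n(J) = 3/(-8 + (J - 2)) = 3/(-8 + (-2 + J)) = 3/(-10 + J))
Q(d) = -3/11 + d (Q(d) = 3/(-10 - 1) + d = 3/(-11) + d = 3*(-1/11) + d = -3/11 + d)
√(m(132) + Q(66)) = √(132*(182 + 132) + (-3/11 + 66)) = √(132*314 + 723/11) = √(41448 + 723/11) = √(456651/11) = 3*√558129/11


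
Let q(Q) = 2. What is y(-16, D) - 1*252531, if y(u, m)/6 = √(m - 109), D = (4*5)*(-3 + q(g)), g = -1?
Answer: -252531 + 6*I*√129 ≈ -2.5253e+5 + 68.147*I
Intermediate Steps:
D = -20 (D = (4*5)*(-3 + 2) = 20*(-1) = -20)
y(u, m) = 6*√(-109 + m) (y(u, m) = 6*√(m - 109) = 6*√(-109 + m))
y(-16, D) - 1*252531 = 6*√(-109 - 20) - 1*252531 = 6*√(-129) - 252531 = 6*(I*√129) - 252531 = 6*I*√129 - 252531 = -252531 + 6*I*√129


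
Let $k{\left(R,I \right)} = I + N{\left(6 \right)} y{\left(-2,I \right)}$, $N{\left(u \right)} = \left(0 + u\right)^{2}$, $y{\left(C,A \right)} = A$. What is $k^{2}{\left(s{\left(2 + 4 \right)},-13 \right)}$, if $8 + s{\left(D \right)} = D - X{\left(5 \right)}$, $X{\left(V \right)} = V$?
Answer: $231361$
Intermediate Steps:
$N{\left(u \right)} = u^{2}$
$s{\left(D \right)} = -13 + D$ ($s{\left(D \right)} = -8 + \left(D - 5\right) = -8 + \left(-5 + D\right) = -13 + D$)
$k{\left(R,I \right)} = 37 I$ ($k{\left(R,I \right)} = I + 6^{2} I = I + 36 I = 37 I$)
$k^{2}{\left(s{\left(2 + 4 \right)},-13 \right)} = \left(37 \left(-13\right)\right)^{2} = \left(-481\right)^{2} = 231361$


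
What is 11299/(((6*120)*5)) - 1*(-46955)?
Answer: 169049299/3600 ≈ 46958.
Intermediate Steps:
11299/(((6*120)*5)) - 1*(-46955) = 11299/((720*5)) + 46955 = 11299/3600 + 46955 = 169049299/3600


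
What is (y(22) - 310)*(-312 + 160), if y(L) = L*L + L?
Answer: -29792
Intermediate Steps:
y(L) = L + L**2 (y(L) = L**2 + L = L + L**2)
(y(22) - 310)*(-312 + 160) = (22*(1 + 22) - 310)*(-312 + 160) = (22*23 - 310)*(-152) = (506 - 310)*(-152) = 196*(-152) = -29792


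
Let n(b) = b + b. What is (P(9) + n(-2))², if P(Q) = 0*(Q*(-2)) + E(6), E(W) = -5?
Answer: 81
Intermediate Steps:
n(b) = 2*b
P(Q) = -5 (P(Q) = 0*(Q*(-2)) - 5 = 0*(-2*Q) - 5 = 0 - 5 = -5)
(P(9) + n(-2))² = (-5 + 2*(-2))² = (-5 - 4)² = (-9)² = 81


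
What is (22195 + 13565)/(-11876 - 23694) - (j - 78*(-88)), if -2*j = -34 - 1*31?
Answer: -49068853/7114 ≈ -6897.5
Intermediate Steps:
j = 65/2 (j = -(-34 - 1*31)/2 = -(-34 - 31)/2 = -1/2*(-65) = 65/2 ≈ 32.500)
(22195 + 13565)/(-11876 - 23694) - (j - 78*(-88)) = (22195 + 13565)/(-11876 - 23694) - (65/2 - 78*(-88)) = 35760/(-35570) - (65/2 + 6864) = 35760*(-1/35570) - 1*13793/2 = -3576/3557 - 13793/2 = -49068853/7114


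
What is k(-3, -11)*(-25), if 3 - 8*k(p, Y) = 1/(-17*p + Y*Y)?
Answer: -12875/1376 ≈ -9.3568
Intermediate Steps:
k(p, Y) = 3/8 - 1/(8*(Y² - 17*p)) (k(p, Y) = 3/8 - 1/(8*(-17*p + Y*Y)) = 3/8 - 1/(8*(-17*p + Y²)) = 3/8 - 1/(8*(Y² - 17*p)))
k(-3, -11)*(-25) = ((-1 - 51*(-3) + 3*(-11)²)/(8*((-11)² - 17*(-3))))*(-25) = ((-1 + 153 + 3*121)/(8*(121 + 51)))*(-25) = ((⅛)*(-1 + 153 + 363)/172)*(-25) = ((⅛)*(1/172)*515)*(-25) = (515/1376)*(-25) = -12875/1376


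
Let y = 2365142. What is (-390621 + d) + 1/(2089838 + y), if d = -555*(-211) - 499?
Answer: -1220731344699/4454980 ≈ -2.7402e+5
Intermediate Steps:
d = 116606 (d = 117105 - 499 = 116606)
(-390621 + d) + 1/(2089838 + y) = (-390621 + 116606) + 1/(2089838 + 2365142) = -274015 + 1/4454980 = -1220731344699/4454980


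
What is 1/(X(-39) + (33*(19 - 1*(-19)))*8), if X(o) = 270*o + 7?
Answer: -1/491 ≈ -0.0020367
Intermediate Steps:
X(o) = 7 + 270*o
1/(X(-39) + (33*(19 - 1*(-19)))*8) = 1/((7 + 270*(-39)) + (33*(19 - 1*(-19)))*8) = 1/((7 - 10530) + (33*(19 + 19))*8) = 1/(-10523 + (33*38)*8) = 1/(-10523 + 1254*8) = 1/(-10523 + 10032) = 1/(-491) = -1/491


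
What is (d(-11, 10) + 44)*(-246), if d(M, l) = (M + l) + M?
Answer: -7872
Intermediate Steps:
d(M, l) = l + 2*M
(d(-11, 10) + 44)*(-246) = ((10 + 2*(-11)) + 44)*(-246) = ((10 - 22) + 44)*(-246) = (-12 + 44)*(-246) = 32*(-246) = -7872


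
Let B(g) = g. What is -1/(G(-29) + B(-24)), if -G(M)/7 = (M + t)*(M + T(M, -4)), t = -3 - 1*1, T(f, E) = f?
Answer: 1/13422 ≈ 7.4505e-5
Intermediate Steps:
t = -4 (t = -3 - 1 = -4)
G(M) = -14*M*(-4 + M) (G(M) = -7*(M - 4)*(M + M) = -7*(-4 + M)*2*M = -14*M*(-4 + M))
-1/(G(-29) + B(-24)) = -1/(14*(-29)*(4 - 1*(-29)) - 24) = -1/(14*(-29)*(4 + 29) - 24) = -1/(14*(-29)*33 - 24) = -1/(-13398 - 24) = -1/(-13422) = -1*(-1/13422) = 1/13422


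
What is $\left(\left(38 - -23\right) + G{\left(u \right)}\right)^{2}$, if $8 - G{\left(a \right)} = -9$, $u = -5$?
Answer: $6084$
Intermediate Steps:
$G{\left(a \right)} = 17$ ($G{\left(a \right)} = 8 - -9 = 8 + 9 = 17$)
$\left(\left(38 - -23\right) + G{\left(u \right)}\right)^{2} = \left(\left(38 - -23\right) + 17\right)^{2} = \left(\left(38 + 23\right) + 17\right)^{2} = \left(61 + 17\right)^{2} = 78^{2} = 6084$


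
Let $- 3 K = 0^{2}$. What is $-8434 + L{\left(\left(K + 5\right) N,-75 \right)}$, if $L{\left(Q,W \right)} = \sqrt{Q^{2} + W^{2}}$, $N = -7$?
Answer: $-8434 + 5 \sqrt{274} \approx -8351.2$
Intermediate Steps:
$K = 0$ ($K = - \frac{0^{2}}{3} = \left(- \frac{1}{3}\right) 0 = 0$)
$-8434 + L{\left(\left(K + 5\right) N,-75 \right)} = -8434 + \sqrt{\left(\left(0 + 5\right) \left(-7\right)\right)^{2} + \left(-75\right)^{2}} = -8434 + \sqrt{\left(5 \left(-7\right)\right)^{2} + 5625} = -8434 + \sqrt{\left(-35\right)^{2} + 5625} = -8434 + \sqrt{1225 + 5625} = -8434 + \sqrt{6850} = -8434 + 5 \sqrt{274}$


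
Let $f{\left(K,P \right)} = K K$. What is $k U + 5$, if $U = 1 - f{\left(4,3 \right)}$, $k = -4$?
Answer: $65$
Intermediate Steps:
$f{\left(K,P \right)} = K^{2}$
$U = -15$ ($U = 1 - 4^{2} = 1 - 16 = -15$)
$k U + 5 = \left(-4\right) \left(-15\right) + 5 = 60 + 5 = 65$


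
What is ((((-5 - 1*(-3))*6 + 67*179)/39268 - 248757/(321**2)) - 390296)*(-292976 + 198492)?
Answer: 12434327998431556321/337184499 ≈ 3.6877e+10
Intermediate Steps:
((((-5 - 1*(-3))*6 + 67*179)/39268 - 248757/(321**2)) - 390296)*(-292976 + 198492) = ((((-5 + 3)*6 + 11993)*(1/39268) - 248757/103041) - 390296)*(-94484) = (((-2*6 + 11993)*(1/39268) - 248757*1/103041) - 390296)*(-94484) = (((-12 + 11993)*(1/39268) - 82919/34347) - 390296)*(-94484) = ((11981*(1/39268) - 82919/34347) - 390296)*(-94484) = ((11981/39268 - 82919/34347) - 390296)*(-94484) = (-2844551885/1348737996 - 390296)*(-94484) = -526409889438701/1348737996*(-94484) = 12434327998431556321/337184499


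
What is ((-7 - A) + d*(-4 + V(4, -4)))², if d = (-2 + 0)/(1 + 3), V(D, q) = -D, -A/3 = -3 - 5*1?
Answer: 729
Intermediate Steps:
A = 24 (A = -3*(-3 - 5*1) = -3*(-3 - 5) = -3*(-8) = 24)
d = -½ (d = -2/4 = -2*¼ = -½ ≈ -0.50000)
((-7 - A) + d*(-4 + V(4, -4)))² = ((-7 - 1*24) - (-4 - 1*4)/2)² = ((-7 - 24) - (-4 - 4)/2)² = (-31 - ½*(-8))² = (-31 + 4)² = (-27)² = 729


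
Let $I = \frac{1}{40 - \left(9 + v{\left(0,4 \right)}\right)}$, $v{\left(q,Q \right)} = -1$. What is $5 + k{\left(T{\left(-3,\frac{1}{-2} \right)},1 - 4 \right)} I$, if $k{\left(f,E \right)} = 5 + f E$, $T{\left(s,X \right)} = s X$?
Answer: $\frac{321}{64} \approx 5.0156$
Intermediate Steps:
$T{\left(s,X \right)} = X s$
$k{\left(f,E \right)} = 5 + E f$
$I = \frac{1}{32}$ ($I = \frac{1}{40 - 8} = \frac{1}{32} \approx 0.03125$)
$5 + k{\left(T{\left(-3,\frac{1}{-2} \right)},1 - 4 \right)} I = 5 + \left(5 + \left(1 - 4\right) \frac{1}{-2} \left(-3\right)\right) \frac{1}{32} = 5 + \left(5 - 3 \left(\left(- \frac{1}{2}\right) \left(-3\right)\right)\right) \frac{1}{32} = 5 + \left(5 - \frac{9}{2}\right) \frac{1}{32} = 5 + \frac{1}{2} \cdot \frac{1}{32} = 5 + \frac{1}{64} = \frac{321}{64}$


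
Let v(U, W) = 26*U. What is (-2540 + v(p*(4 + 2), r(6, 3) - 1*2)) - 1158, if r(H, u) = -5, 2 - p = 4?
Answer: -4010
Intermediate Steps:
p = -2 (p = 2 - 1*4 = 2 - 4 = -2)
(-2540 + v(p*(4 + 2), r(6, 3) - 1*2)) - 1158 = (-2540 + 26*(-2*(4 + 2))) - 1158 = (-2540 + 26*(-2*6)) - 1158 = (-2540 + 26*(-12)) - 1158 = (-2540 - 312) - 1158 = -2852 - 1158 = -4010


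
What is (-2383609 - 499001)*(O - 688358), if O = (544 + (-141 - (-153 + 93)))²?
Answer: 1366325431290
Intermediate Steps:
O = 214369 (O = (544 + (-141 - 1*(-60)))² = (544 + (-141 + 60))² = (544 - 81)² = 463² = 214369)
(-2383609 - 499001)*(O - 688358) = (-2383609 - 499001)*(214369 - 688358) = -2882610*(-473989) = 1366325431290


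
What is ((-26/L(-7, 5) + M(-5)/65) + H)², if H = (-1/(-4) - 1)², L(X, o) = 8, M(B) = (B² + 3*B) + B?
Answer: 294849/43264 ≈ 6.8151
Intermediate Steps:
M(B) = B² + 4*B
H = 9/16 (H = (-1*(-¼) - 1)² = (¼ - 1)² = (-¾)² = 9/16 ≈ 0.56250)
((-26/L(-7, 5) + M(-5)/65) + H)² = ((-26/8 - 5*(4 - 5)/65) + 9/16)² = ((-26*⅛ - 5*(-1)*(1/65)) + 9/16)² = ((-13/4 + 5*(1/65)) + 9/16)² = ((-13/4 + 1/13) + 9/16)² = (-165/52 + 9/16)² = (-543/208)² = 294849/43264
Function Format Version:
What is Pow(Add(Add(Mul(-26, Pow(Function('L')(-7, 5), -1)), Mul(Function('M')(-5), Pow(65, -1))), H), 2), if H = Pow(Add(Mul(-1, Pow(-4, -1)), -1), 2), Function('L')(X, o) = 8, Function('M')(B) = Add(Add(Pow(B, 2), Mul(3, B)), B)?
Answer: Rational(294849, 43264) ≈ 6.8151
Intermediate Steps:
Function('M')(B) = Add(Pow(B, 2), Mul(4, B))
H = Rational(9, 16) (H = Pow(Add(Mul(-1, Rational(-1, 4)), -1), 2) = Pow(Add(Rational(1, 4), -1), 2) = Pow(Rational(-3, 4), 2) = Rational(9, 16) ≈ 0.56250)
Pow(Add(Add(Mul(-26, Pow(Function('L')(-7, 5), -1)), Mul(Function('M')(-5), Pow(65, -1))), H), 2) = Pow(Add(Add(Mul(-26, Pow(8, -1)), Mul(Mul(-5, Add(4, -5)), Pow(65, -1))), Rational(9, 16)), 2) = Pow(Add(Add(Mul(-26, Rational(1, 8)), Mul(Mul(-5, -1), Rational(1, 65))), Rational(9, 16)), 2) = Pow(Add(Add(Rational(-13, 4), Mul(5, Rational(1, 65))), Rational(9, 16)), 2) = Pow(Add(Add(Rational(-13, 4), Rational(1, 13)), Rational(9, 16)), 2) = Pow(Add(Rational(-165, 52), Rational(9, 16)), 2) = Pow(Rational(-543, 208), 2) = Rational(294849, 43264)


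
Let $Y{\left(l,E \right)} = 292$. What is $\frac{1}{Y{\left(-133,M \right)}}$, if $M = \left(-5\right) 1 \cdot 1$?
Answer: $\frac{1}{292} \approx 0.0034247$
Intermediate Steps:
$M = -5$ ($M = \left(-5\right) 1 = -5$)
$\frac{1}{Y{\left(-133,M \right)}} = \frac{1}{292}$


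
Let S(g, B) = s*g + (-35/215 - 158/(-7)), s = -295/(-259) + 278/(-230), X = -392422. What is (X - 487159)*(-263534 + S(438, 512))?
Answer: 296887514789624399/1280755 ≈ 2.3181e+11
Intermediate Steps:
s = -2076/29785 (s = -295*(-1/259) + 278*(-1/230) = 295/259 - 139/115 = -2076/29785 ≈ -0.069700)
S(g, B) = 6745/301 - 2076*g/29785 (S(g, B) = -2076*g/29785 + (-35/215 - 158/(-7)) = -2076*g/29785 + (-35*1/215 - 158*(-⅐)) = -2076*g/29785 + (-7/43 + 158/7) = -2076*g/29785 + 6745/301 = 6745/301 - 2076*g/29785)
(X - 487159)*(-263534 + S(438, 512)) = (-392422 - 487159)*(-263534 + (6745/301 - 2076/29785*438)) = -879581*(-263534 + (6745/301 - 909288/29785)) = -879581*(-263534 - 10399409/1280755) = -879581*(-337532887579/1280755) = 296887514789624399/1280755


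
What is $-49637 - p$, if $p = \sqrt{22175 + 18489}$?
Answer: $-49637 - 2 \sqrt{10166} \approx -49839.0$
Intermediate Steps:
$p = 2 \sqrt{10166}$ ($p = \sqrt{40664} = 2 \sqrt{10166} \approx 201.65$)
$-49637 - p = -49637 - 2 \sqrt{10166}$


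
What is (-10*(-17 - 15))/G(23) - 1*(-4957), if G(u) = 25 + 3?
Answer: 34779/7 ≈ 4968.4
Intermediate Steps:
G(u) = 28
(-10*(-17 - 15))/G(23) - 1*(-4957) = -10*(-17 - 15)/28 - 1*(-4957) = -10*(-32)*(1/28) + 4957 = 320*(1/28) + 4957 = 80/7 + 4957 = 34779/7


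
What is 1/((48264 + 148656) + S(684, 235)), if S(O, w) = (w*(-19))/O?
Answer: 36/7088885 ≈ 5.0784e-6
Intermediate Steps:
S(O, w) = -19*w/O (S(O, w) = (-19*w)/O = -19*w/O)
1/((48264 + 148656) + S(684, 235)) = 1/((48264 + 148656) - 19*235/684) = 1/(196920 - 19*235*1/684) = 1/(196920 - 235/36) = 1/(7088885/36) = 36/7088885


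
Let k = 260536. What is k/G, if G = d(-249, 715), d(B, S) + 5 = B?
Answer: -130268/127 ≈ -1025.7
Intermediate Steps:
d(B, S) = -5 + B
G = -254 (G = -5 - 249 = -254)
k/G = 260536/(-254) = 260536*(-1/254) = -130268/127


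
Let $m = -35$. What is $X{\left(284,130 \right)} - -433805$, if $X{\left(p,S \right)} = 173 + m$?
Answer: $433943$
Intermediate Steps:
$X{\left(p,S \right)} = 138$ ($X{\left(p,S \right)} = 173 - 35 = 138$)
$X{\left(284,130 \right)} - -433805 = 138 - -433805 = 138 + 433805 = 433943$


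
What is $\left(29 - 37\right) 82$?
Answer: $-656$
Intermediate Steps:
$\left(29 - 37\right) 82 = \left(-8\right) 82 = -656$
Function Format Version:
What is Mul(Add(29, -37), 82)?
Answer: -656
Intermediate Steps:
Mul(Add(29, -37), 82) = Mul(-8, 82) = -656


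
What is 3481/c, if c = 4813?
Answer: 3481/4813 ≈ 0.72325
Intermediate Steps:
3481/c = 3481/4813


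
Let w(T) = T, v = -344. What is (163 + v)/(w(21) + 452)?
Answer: -181/473 ≈ -0.38266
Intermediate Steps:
(163 + v)/(w(21) + 452) = (163 - 344)/(21 + 452) = -181/473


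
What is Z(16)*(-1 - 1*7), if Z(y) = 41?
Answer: -328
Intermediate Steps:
Z(16)*(-1 - 1*7) = 41*(-1 - 1*7) = 41*(-1 - 7) = 41*(-8) = -328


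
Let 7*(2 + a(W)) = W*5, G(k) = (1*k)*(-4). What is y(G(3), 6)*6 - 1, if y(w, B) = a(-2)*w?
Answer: 1721/7 ≈ 245.86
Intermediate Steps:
G(k) = -4*k (G(k) = k*(-4) = -4*k)
a(W) = -2 + 5*W/7 (a(W) = -2 + (W*5)/7 = -2 + (5*W)/7 = -2 + 5*W/7)
y(w, B) = -24*w/7 (y(w, B) = (-2 + (5/7)*(-2))*w = (-2 - 10/7)*w = -24*w/7)
y(G(3), 6)*6 - 1 = -(-96)*3/7*6 - 1 = -24/7*(-12)*6 - 1 = (288/7)*6 - 1 = 1728/7 - 1 = 1721/7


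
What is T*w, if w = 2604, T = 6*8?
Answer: 124992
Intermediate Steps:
T = 48
T*w = 48*2604 = 124992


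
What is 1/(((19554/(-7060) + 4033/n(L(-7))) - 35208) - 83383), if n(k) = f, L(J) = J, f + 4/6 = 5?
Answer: -45890/5399558621 ≈ -8.4988e-6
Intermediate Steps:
f = 13/3 (f = -⅔ + 5 = 13/3 ≈ 4.3333)
n(k) = 13/3
1/(((19554/(-7060) + 4033/n(L(-7))) - 35208) - 83383) = 1/(((19554/(-7060) + 4033/(13/3)) - 35208) - 83383) = 1/(((19554*(-1/7060) + 4033*(3/13)) - 35208) - 83383) = 1/(((-9777/3530 + 12099/13) - 35208) - 83383) = 1/((42582369/45890 - 35208) - 83383) = 1/(-1573112751/45890 - 83383) = 1/(-5399558621/45890) = -45890/5399558621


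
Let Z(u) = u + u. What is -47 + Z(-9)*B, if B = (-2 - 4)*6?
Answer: 601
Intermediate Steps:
Z(u) = 2*u
B = -36 (B = -6*6 = -36)
-47 + Z(-9)*B = -47 + (2*(-9))*(-36) = -47 - 18*(-36) = -47 + 648 = 601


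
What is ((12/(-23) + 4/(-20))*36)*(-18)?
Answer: 53784/115 ≈ 467.69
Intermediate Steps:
((12/(-23) + 4/(-20))*36)*(-18) = ((12*(-1/23) + 4*(-1/20))*36)*(-18) = ((-12/23 - ⅕)*36)*(-18) = -83/115*36*(-18) = -2988/115*(-18) = 53784/115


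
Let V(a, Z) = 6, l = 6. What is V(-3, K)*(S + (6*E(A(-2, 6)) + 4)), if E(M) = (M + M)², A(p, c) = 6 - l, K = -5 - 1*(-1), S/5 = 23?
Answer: 714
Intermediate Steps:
S = 115 (S = 5*23 = 115)
K = -4 (K = -5 + 1 = -4)
A(p, c) = 0 (A(p, c) = 6 - 1*6 = 6 - 6 = 0)
E(M) = 4*M² (E(M) = (2*M)² = 4*M²)
V(-3, K)*(S + (6*E(A(-2, 6)) + 4)) = 6*(115 + (6*(4*0²) + 4)) = 6*(115 + (6*(4*0) + 4)) = 6*(115 + (6*0 + 4)) = 6*(115 + (0 + 4)) = 6*(115 + 4) = 6*119 = 714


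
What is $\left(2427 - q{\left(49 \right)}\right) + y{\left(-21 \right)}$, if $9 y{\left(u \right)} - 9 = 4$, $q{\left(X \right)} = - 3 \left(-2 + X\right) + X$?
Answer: $\frac{22684}{9} \approx 2520.4$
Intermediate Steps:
$q{\left(X \right)} = 6 - 2 X$ ($q{\left(X \right)} = \left(6 - 3 X\right) + X = 6 - 2 X$)
$y{\left(u \right)} = \frac{13}{9}$ ($y{\left(u \right)} = 1 + \frac{1}{9} \cdot 4 = 1 + \frac{4}{9} = \frac{13}{9}$)
$\left(2427 - q{\left(49 \right)}\right) + y{\left(-21 \right)} = \left(2427 - \left(6 - 98\right)\right) + \frac{13}{9} = \left(2427 - -92\right) + \frac{13}{9} = \left(2427 + 92\right) + \frac{13}{9} = 2519 + \frac{13}{9} = \frac{22684}{9}$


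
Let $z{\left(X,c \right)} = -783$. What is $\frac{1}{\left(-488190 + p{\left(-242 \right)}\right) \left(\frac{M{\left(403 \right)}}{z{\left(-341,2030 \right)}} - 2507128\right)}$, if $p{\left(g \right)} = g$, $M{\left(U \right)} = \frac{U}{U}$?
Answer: $\frac{783}{958831688889200} \approx 8.1662 \cdot 10^{-13}$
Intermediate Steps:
$M{\left(U \right)} = 1$
$\frac{1}{\left(-488190 + p{\left(-242 \right)}\right) \left(\frac{M{\left(403 \right)}}{z{\left(-341,2030 \right)}} - 2507128\right)} = \frac{1}{\left(-488190 - 242\right) \left(1 \frac{1}{-783} - 2507128\right)} = \frac{1}{\left(-488432\right) \left(1 \left(- \frac{1}{783}\right) - 2507128\right)} = \frac{1}{\left(-488432\right) \left(- \frac{1}{783} - 2507128\right)} = \frac{1}{\left(-488432\right) \left(- \frac{1963081225}{783}\right)} = \frac{1}{\frac{958831688889200}{783}} = \frac{783}{958831688889200}$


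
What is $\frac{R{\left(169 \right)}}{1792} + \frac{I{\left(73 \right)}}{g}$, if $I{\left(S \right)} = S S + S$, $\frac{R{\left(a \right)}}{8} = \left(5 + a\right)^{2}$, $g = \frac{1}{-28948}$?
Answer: $- \frac{8757109807}{56} \approx -1.5638 \cdot 10^{8}$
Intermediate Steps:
$g = - \frac{1}{28948} \approx -3.4545 \cdot 10^{-5}$
$R{\left(a \right)} = 8 \left(5 + a\right)^{2}$
$I{\left(S \right)} = S + S^{2}$ ($I{\left(S \right)} = S^{2} + S = S + S^{2}$)
$\frac{R{\left(169 \right)}}{1792} + \frac{I{\left(73 \right)}}{g} = \frac{8 \left(5 + 169\right)^{2}}{1792} + \frac{73 \left(1 + 73\right)}{- \frac{1}{28948}} = 8 \cdot 174^{2} \cdot \frac{1}{1792} + 73 \cdot 74 \left(-28948\right) = 8 \cdot 30276 \cdot \frac{1}{1792} + 5402 \left(-28948\right) = 242208 \cdot \frac{1}{1792} - 156377096 = \frac{7569}{56} - 156377096 = - \frac{8757109807}{56}$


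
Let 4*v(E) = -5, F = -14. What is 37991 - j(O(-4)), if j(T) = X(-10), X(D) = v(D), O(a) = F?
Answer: 151969/4 ≈ 37992.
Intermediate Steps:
v(E) = -5/4 (v(E) = (1/4)*(-5) = -5/4)
O(a) = -14
X(D) = -5/4
j(T) = -5/4
37991 - j(O(-4)) = 37991 - 1*(-5/4) = 37991 + 5/4 = 151969/4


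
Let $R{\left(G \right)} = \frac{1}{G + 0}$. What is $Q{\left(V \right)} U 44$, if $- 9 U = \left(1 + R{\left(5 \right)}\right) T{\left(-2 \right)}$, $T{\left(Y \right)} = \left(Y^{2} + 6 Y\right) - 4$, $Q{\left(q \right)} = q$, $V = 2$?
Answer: $\frac{704}{5} \approx 140.8$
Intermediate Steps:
$T{\left(Y \right)} = -4 + Y^{2} + 6 Y$
$R{\left(G \right)} = \frac{1}{G}$
$U = \frac{8}{5}$ ($U = - \frac{\left(1 + \frac{1}{5}\right) \left(-4 + \left(-2\right)^{2} + 6 \left(-2\right)\right)}{9} = - \frac{\left(1 + \frac{1}{5}\right) \left(-4 + 4 - 12\right)}{9} = - \frac{\frac{6}{5} \left(-12\right)}{9} = \left(- \frac{1}{9}\right) \left(- \frac{72}{5}\right) = \frac{8}{5} \approx 1.6$)
$Q{\left(V \right)} U 44 = 2 \cdot \frac{8}{5} \cdot 44 = \frac{16}{5} \cdot 44 = \frac{704}{5}$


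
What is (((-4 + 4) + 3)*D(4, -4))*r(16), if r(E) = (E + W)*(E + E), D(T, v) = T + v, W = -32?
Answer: 0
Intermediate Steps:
r(E) = 2*E*(-32 + E) (r(E) = (E - 32)*(E + E) = (-32 + E)*(2*E) = 2*E*(-32 + E))
(((-4 + 4) + 3)*D(4, -4))*r(16) = (((-4 + 4) + 3)*(4 - 4))*(2*16*(-32 + 16)) = ((0 + 3)*0)*(2*16*(-16)) = (3*0)*(-512) = 0*(-512) = 0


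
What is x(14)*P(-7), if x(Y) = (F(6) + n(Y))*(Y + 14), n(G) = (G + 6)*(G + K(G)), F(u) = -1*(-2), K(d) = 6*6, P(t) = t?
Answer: -196392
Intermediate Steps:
K(d) = 36
F(u) = 2
n(G) = (6 + G)*(36 + G) (n(G) = (G + 6)*(G + 36) = (6 + G)*(36 + G))
x(Y) = (14 + Y)*(218 + Y**2 + 42*Y) (x(Y) = (2 + (216 + Y**2 + 42*Y))*(Y + 14) = (218 + Y**2 + 42*Y)*(14 + Y) = (14 + Y)*(218 + Y**2 + 42*Y))
x(14)*P(-7) = (3052 + 14**3 + 56*14**2 + 806*14)*(-7) = (3052 + 2744 + 56*196 + 11284)*(-7) = (3052 + 2744 + 10976 + 11284)*(-7) = 28056*(-7) = -196392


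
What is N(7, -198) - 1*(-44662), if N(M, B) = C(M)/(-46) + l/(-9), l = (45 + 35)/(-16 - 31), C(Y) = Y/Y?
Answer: 869036453/19458 ≈ 44662.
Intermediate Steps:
C(Y) = 1
l = -80/47 (l = 80/(-47) = 80*(-1/47) = -80/47 ≈ -1.7021)
N(M, B) = 3257/19458 (N(M, B) = 1/(-46) - 80/47/(-9) = 1*(-1/46) - 80/47*(-1/9) = -1/46 + 80/423 = 3257/19458)
N(7, -198) - 1*(-44662) = 3257/19458 - 1*(-44662) = 3257/19458 + 44662 = 869036453/19458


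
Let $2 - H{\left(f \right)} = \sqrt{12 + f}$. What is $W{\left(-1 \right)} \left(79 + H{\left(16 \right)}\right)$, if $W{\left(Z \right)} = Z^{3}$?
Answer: $-81 + 2 \sqrt{7} \approx -75.708$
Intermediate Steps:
$H{\left(f \right)} = 2 - \sqrt{12 + f}$
$W{\left(-1 \right)} \left(79 + H{\left(16 \right)}\right) = \left(-1\right)^{3} \left(79 + \left(2 - \sqrt{12 + 16}\right)\right) = - (79 + \left(2 - \sqrt{28}\right)) = - (79 + \left(2 - 2 \sqrt{7}\right)) = - (81 - 2 \sqrt{7}) = -81 + 2 \sqrt{7}$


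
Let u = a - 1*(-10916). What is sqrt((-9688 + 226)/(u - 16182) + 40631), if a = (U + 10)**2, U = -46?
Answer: sqrt(160104673010)/1985 ≈ 201.58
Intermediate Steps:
a = 1296 (a = (-46 + 10)**2 = (-36)**2 = 1296)
u = 12212 (u = 1296 - 1*(-10916) = 1296 + 10916 = 12212)
sqrt((-9688 + 226)/(u - 16182) + 40631) = sqrt((-9688 + 226)/(12212 - 16182) + 40631) = sqrt(-9462/(-3970) + 40631) = sqrt(-9462*(-1/3970) + 40631) = sqrt(4731/1985 + 40631) = sqrt(80657266/1985) = sqrt(160104673010)/1985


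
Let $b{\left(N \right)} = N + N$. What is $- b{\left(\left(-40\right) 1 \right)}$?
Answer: $80$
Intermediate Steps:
$b{\left(N \right)} = 2 N$
$- b{\left(\left(-40\right) 1 \right)} = - 2 \left(\left(-40\right) 1\right) = - 2 \left(-40\right) = \left(-1\right) \left(-80\right) = 80$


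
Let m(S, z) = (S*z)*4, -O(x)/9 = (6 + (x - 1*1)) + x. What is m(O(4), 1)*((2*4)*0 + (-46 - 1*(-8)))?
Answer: 17784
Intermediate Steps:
O(x) = -45 - 18*x (O(x) = -9*((6 + (x - 1*1)) + x) = -9*((6 + (x - 1)) + x) = -9*((6 + (-1 + x)) + x) = -9*((5 + x) + x) = -9*(5 + 2*x) = -45 - 18*x)
m(S, z) = 4*S*z
m(O(4), 1)*((2*4)*0 + (-46 - 1*(-8))) = (4*(-45 - 18*4)*1)*((2*4)*0 + (-46 - 1*(-8))) = (4*(-45 - 72)*1)*(8*0 + (-46 + 8)) = (4*(-117)*1)*(0 - 38) = -468*(-38) = 17784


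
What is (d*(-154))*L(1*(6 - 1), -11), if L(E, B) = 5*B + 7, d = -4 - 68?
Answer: -532224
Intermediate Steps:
d = -72
L(E, B) = 7 + 5*B
(d*(-154))*L(1*(6 - 1), -11) = (-72*(-154))*(7 + 5*(-11)) = 11088*(7 - 55) = 11088*(-48) = -532224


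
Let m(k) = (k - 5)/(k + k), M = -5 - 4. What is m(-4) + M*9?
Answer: -639/8 ≈ -79.875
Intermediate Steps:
M = -9
m(k) = (-5 + k)/(2*k) (m(k) = (-5 + k)/((2*k)) = (-5 + k)*(1/(2*k)) = (-5 + k)/(2*k))
m(-4) + M*9 = (½)*(-5 - 4)/(-4) - 9*9 = (½)*(-¼)*(-9) - 81 = 9/8 - 81 = -639/8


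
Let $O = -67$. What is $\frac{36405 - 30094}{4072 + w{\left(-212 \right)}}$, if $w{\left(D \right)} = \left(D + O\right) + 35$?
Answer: $\frac{6311}{3828} \approx 1.6486$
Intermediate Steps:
$w{\left(D \right)} = -32 + D$ ($w{\left(D \right)} = \left(D - 67\right) + 35 = \left(-67 + D\right) + 35 = -32 + D$)
$\frac{36405 - 30094}{4072 + w{\left(-212 \right)}} = \frac{36405 - 30094}{4072 - 244} = \frac{6311}{4072 - 244} = \frac{6311}{3828}$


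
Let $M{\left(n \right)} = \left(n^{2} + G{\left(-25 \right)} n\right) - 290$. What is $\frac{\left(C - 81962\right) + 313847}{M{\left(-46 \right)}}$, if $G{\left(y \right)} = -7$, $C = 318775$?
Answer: $\frac{137665}{537} \approx 256.36$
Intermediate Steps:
$M{\left(n \right)} = -290 + n^{2} - 7 n$ ($M{\left(n \right)} = \left(n^{2} - 7 n\right) - 290 = -290 + n^{2} - 7 n$)
$\frac{\left(C - 81962\right) + 313847}{M{\left(-46 \right)}} = \frac{\left(318775 - 81962\right) + 313847}{-290 + \left(-46\right)^{2} - -322} = \frac{236813 + 313847}{-290 + 2116 + 322} = \frac{550660}{2148} = 550660 \cdot \frac{1}{2148} = \frac{137665}{537}$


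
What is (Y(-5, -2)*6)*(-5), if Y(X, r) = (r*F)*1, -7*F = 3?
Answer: -180/7 ≈ -25.714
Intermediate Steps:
F = -3/7 (F = -⅐*3 = -3/7 ≈ -0.42857)
Y(X, r) = -3*r/7 (Y(X, r) = (r*(-3/7))*1 = -3*r/7*1 = -3*r/7)
(Y(-5, -2)*6)*(-5) = (-3/7*(-2)*6)*(-5) = ((6/7)*6)*(-5) = (36/7)*(-5) = -180/7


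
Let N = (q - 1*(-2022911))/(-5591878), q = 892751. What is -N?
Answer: 1457831/2795939 ≈ 0.52141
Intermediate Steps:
N = -1457831/2795939 (N = (892751 - 1*(-2022911))/(-5591878) = (892751 + 2022911)*(-1/5591878) = 2915662*(-1/5591878) = -1457831/2795939 ≈ -0.52141)
-N = -1*(-1457831/2795939) = 1457831/2795939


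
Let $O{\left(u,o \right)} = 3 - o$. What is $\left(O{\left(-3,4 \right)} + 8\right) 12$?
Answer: $84$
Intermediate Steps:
$\left(O{\left(-3,4 \right)} + 8\right) 12 = \left(\left(3 - 4\right) + 8\right) 12 = \left(-1 + 8\right) 12 = 7 \cdot 12 = 84$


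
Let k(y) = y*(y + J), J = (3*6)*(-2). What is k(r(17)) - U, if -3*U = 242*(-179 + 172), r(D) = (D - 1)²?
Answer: 167266/3 ≈ 55755.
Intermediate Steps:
r(D) = (-1 + D)²
J = -36 (J = 18*(-2) = -36)
U = 1694/3 (U = -242*(-179 + 172)/3 = -242*(-7)/3 = -⅓*(-1694) = 1694/3 ≈ 564.67)
k(y) = y*(-36 + y) (k(y) = y*(y - 36) = y*(-36 + y))
k(r(17)) - U = (-1 + 17)²*(-36 + (-1 + 17)²) - 1*1694/3 = 16²*(-36 + 16²) - 1694/3 = 256*(-36 + 256) - 1694/3 = 256*220 - 1694/3 = 56320 - 1694/3 = 167266/3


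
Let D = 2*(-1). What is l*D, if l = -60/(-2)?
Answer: -60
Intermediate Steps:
l = 30 (l = -60*(-1/2) = 30)
D = -2
l*D = 30*(-2) = -60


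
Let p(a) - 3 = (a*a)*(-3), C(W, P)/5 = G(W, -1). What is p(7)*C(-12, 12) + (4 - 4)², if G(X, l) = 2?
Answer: -1440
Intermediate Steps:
C(W, P) = 10 (C(W, P) = 5*2 = 10)
p(a) = 3 - 3*a² (p(a) = 3 + (a*a)*(-3) = 3 + a²*(-3) = 3 - 3*a²)
p(7)*C(-12, 12) + (4 - 4)² = (3 - 3*7²)*10 + (4 - 4)² = (3 - 3*49)*10 + 0² = (3 - 147)*10 + 0 = -144*10 + 0 = -1440 + 0 = -1440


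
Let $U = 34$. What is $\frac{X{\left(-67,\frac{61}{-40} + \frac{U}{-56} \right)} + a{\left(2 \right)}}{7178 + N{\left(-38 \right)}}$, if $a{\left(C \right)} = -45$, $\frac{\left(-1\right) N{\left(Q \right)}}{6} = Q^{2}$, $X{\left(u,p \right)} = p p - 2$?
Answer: $\frac{3328391}{116502400} \approx 0.028569$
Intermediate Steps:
$X{\left(u,p \right)} = -2 + p^{2}$ ($X{\left(u,p \right)} = p^{2} - 2 = -2 + p^{2}$)
$N{\left(Q \right)} = - 6 Q^{2}$
$\frac{X{\left(-67,\frac{61}{-40} + \frac{U}{-56} \right)} + a{\left(2 \right)}}{7178 + N{\left(-38 \right)}} = \frac{\left(-2 + \left(\frac{61}{-40} + \frac{34}{-56}\right)^{2}\right) - 45}{7178 - 6 \left(-38\right)^{2}} = \frac{\left(-2 + \left(61 \left(- \frac{1}{40}\right) + 34 \left(- \frac{1}{56}\right)\right)^{2}\right) - 45}{7178 - 8664} = \frac{\left(-2 + \left(- \frac{61}{40} - \frac{17}{28}\right)^{2}\right) - 45}{7178 - 8664} = \frac{\left(-2 + \left(- \frac{597}{280}\right)^{2}\right) - 45}{-1486} = \left(\left(-2 + \frac{356409}{78400}\right) - 45\right) \left(- \frac{1}{1486}\right) = \left(\frac{199609}{78400} - 45\right) \left(- \frac{1}{1486}\right) = \left(- \frac{3328391}{78400}\right) \left(- \frac{1}{1486}\right) = \frac{3328391}{116502400}$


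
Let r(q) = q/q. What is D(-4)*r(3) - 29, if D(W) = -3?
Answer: -32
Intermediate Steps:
r(q) = 1
D(-4)*r(3) - 29 = -3*1 - 29 = -3 - 29 = -32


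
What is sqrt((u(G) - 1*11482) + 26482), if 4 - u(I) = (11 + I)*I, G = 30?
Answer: sqrt(13774) ≈ 117.36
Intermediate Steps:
u(I) = 4 - I*(11 + I) (u(I) = 4 - (11 + I)*I = 4 - I*(11 + I))
sqrt((u(G) - 1*11482) + 26482) = sqrt(((4 - 1*30**2 - 11*30) - 1*11482) + 26482) = sqrt(((4 - 1*900 - 330) - 11482) + 26482) = sqrt(((4 - 900 - 330) - 11482) + 26482) = sqrt((-1226 - 11482) + 26482) = sqrt(-12708 + 26482) = sqrt(13774)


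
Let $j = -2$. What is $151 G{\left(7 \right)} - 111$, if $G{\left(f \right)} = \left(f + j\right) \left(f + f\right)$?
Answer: $10459$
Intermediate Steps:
$G{\left(f \right)} = 2 f \left(-2 + f\right)$ ($G{\left(f \right)} = \left(f - 2\right) \left(f + f\right) = \left(-2 + f\right) 2 f = 2 f \left(-2 + f\right)$)
$151 G{\left(7 \right)} - 111 = 151 \cdot 2 \cdot 7 \left(-2 + 7\right) - 111 = 151 \cdot 2 \cdot 7 \cdot 5 - 111 = 151 \cdot 70 - 111 = 10570 - 111 = 10459$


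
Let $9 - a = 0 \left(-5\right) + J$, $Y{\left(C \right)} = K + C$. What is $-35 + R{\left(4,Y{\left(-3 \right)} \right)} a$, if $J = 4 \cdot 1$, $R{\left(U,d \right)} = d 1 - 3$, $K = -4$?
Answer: $-85$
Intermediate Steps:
$Y{\left(C \right)} = -4 + C$
$R{\left(U,d \right)} = -3 + d$ ($R{\left(U,d \right)} = d - 3 = -3 + d$)
$J = 4$
$a = 5$ ($a = 9 - \left(0 \left(-5\right) + 4\right) = 9 - \left(0 + 4\right) = 9 - 4 = 5$)
$-35 + R{\left(4,Y{\left(-3 \right)} \right)} a = -35 + \left(-3 - 7\right) 5 = -35 - 50 = -85$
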